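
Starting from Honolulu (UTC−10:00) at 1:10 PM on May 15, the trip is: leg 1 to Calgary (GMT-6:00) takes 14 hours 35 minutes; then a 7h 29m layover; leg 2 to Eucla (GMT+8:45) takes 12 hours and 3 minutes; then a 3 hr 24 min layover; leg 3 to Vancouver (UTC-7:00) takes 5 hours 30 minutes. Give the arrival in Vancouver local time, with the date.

Convert departure to UTC: 1:10 PM + 10:00 = 11:10 PM UTC on May 15.
Add 14 hours and 35 minutes leg 1 → 1:45 PM UTC (May 16).
Add 7 hours 29 minutes layover in Calgary → 9:14 PM UTC.
Add 12 hours 3 minutes leg 2 → 9:17 AM UTC (May 17).
Add 3 hours and 24 minutes layover in Eucla → 12:41 PM UTC.
Add 5 hours and 30 minutes leg 3 → 6:11 PM UTC.
Vancouver is UTC−7:00, so local arrival = 6:11 PM − 7:00 = 11:11 AM on May 17.

11:11 AM on May 17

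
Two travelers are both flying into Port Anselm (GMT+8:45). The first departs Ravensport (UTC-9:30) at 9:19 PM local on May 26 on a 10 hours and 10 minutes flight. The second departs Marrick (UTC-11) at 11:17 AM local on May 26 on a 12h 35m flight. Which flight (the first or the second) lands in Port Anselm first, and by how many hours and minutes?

Flight 1 in UTC: 9:19 PM + 9:30 = 6:49 AM on May 27.
+10 hours 10 minutes → arrive 4:59 PM UTC on May 27.
Flight 2 in UTC: 11:17 AM + 11:00 = 10:17 PM on May 26.
+12 hours and 35 minutes → arrive 10:52 AM UTC on May 27.
Flight 2 lands earlier by 6 hours 7 minutes.

the second, by 6 hours 7 minutes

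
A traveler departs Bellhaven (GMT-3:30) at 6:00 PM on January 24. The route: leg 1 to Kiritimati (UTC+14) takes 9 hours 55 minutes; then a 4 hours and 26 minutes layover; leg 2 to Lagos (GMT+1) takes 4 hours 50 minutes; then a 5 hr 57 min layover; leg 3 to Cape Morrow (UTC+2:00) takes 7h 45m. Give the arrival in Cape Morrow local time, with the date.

Convert departure to UTC: 6:00 PM + 3:30 = 9:30 PM UTC on Jan 24.
Add 9 hours 55 minutes leg 1 → 7:25 AM UTC (Jan 25).
Add 4 hours and 26 minutes layover in Kiritimati → 11:51 AM UTC.
Add 4 hours and 50 minutes leg 2 → 4:41 PM UTC.
Add 5 hours 57 minutes layover in Lagos → 10:38 PM UTC.
Add 7 hours and 45 minutes leg 3 → 6:23 AM UTC (Jan 26).
Cape Morrow is UTC+2:00, so local arrival = 6:23 AM + 2:00 = 8:23 AM on Jan 26.

8:23 AM on Jan 26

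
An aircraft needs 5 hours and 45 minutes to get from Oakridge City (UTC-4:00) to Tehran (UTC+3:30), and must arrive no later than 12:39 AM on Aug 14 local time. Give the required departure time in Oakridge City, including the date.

Target arrival in UTC: 12:39 AM − 3:30 = 9:09 PM on Aug 13.
Subtract 5 hours and 45 minutes → departure 3:24 PM UTC on Aug 13.
Oakridge City is UTC−4:00: 3:24 PM − 4:00 = 11:24 AM on Aug 13.

11:24 AM on Aug 13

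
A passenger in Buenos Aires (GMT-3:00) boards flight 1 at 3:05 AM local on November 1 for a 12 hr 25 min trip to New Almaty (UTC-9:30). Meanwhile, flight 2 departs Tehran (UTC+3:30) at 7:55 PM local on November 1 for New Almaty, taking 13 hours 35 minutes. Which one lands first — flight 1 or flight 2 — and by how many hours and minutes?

the first, by 11 hours 30 minutes

Flight 1 in UTC: 3:05 AM + 3:00 = 6:05 AM on Nov 1.
+12 hours 25 minutes → arrive 6:30 PM UTC on Nov 1.
Flight 2 in UTC: 7:55 PM − 3:30 = 4:25 PM on Nov 1.
+13 hours and 35 minutes → arrive 6:00 AM UTC on Nov 2.
Flight 1 lands earlier by 11 hours 30 minutes.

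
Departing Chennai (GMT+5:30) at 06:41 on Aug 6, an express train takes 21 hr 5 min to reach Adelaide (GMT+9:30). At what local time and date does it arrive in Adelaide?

Convert departure to UTC: 06:41 − 5:30 = 01:11 UTC on Aug 6.
Add 21 hours and 5 minutes travel time → 22:16 UTC.
Adelaide is UTC+9:30, so local arrival = 22:16 + 9:30 = 07:46 on Aug 7.

07:46 on August 7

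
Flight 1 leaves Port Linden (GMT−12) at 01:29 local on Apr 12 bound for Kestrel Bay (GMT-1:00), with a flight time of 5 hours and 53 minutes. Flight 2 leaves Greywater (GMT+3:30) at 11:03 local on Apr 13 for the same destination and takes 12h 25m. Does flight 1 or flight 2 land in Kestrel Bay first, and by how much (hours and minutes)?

Flight 1 in UTC: 01:29 + 12:00 = 13:29 on Apr 12.
+5 hours 53 minutes → arrive 19:22 UTC on Apr 12.
Flight 2 in UTC: 11:03 − 3:30 = 07:33 on Apr 13.
+12 hours and 25 minutes → arrive 19:58 UTC on Apr 13.
Flight 1 lands earlier by 24 hours 36 minutes.

the first, by 24 hours 36 minutes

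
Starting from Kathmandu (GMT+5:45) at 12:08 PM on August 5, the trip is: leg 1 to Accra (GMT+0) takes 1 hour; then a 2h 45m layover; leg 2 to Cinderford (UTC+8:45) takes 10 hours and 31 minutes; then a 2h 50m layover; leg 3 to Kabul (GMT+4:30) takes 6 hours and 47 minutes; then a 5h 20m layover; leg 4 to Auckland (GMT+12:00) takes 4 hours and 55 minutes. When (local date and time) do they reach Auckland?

4:31 AM on Aug 7

Convert departure to UTC: 12:08 PM − 5:45 = 6:23 AM UTC on Aug 5.
Add 1 hour leg 1 → 7:23 AM UTC.
Add 2 hours and 45 minutes layover in Accra → 10:08 AM UTC.
Add 10 hours and 31 minutes leg 2 → 8:39 PM UTC.
Add 2 hours 50 minutes layover in Cinderford → 11:29 PM UTC.
Add 6 hours 47 minutes leg 3 → 6:16 AM UTC (Aug 6).
Add 5 hours and 20 minutes layover in Kabul → 11:36 AM UTC.
Add 4 hours 55 minutes leg 4 → 4:31 PM UTC.
Auckland is UTC+12:00, so local arrival = 4:31 PM + 12:00 = 4:31 AM on Aug 7.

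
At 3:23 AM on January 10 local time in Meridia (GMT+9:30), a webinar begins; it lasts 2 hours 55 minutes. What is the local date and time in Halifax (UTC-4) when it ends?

4:48 PM on Jan 9

Convert start to UTC: 3:23 AM − 9:30 = 5:53 PM UTC on Jan 9.
Add 2 hours and 55 minutes duration → 8:48 PM UTC.
Halifax is UTC−4:00, so local end time = 8:48 PM − 4:00 = 4:48 PM on Jan 9.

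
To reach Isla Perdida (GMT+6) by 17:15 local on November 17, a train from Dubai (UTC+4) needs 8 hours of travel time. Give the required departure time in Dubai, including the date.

07:15 on Nov 17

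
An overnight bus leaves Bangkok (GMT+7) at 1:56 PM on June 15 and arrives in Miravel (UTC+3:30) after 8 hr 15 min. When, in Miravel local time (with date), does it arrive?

6:41 PM on June 15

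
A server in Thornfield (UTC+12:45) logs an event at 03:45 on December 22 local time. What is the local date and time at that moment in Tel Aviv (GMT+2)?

17:00 on December 21

In UTC: 03:45 − 12:45 = 15:00 on Dec 21.
Tel Aviv is UTC+2:00: 15:00 + 2:00 = 17:00 on Dec 21.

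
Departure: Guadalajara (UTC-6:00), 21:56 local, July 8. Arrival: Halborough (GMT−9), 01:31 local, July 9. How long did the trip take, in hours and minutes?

Departure in UTC: 21:56 + 6:00 = 03:56 on Jul 9.
Arrival in UTC: 01:31 + 9:00 = 10:31 on Jul 9.
Elapsed = 10:31 − 03:56 = 6 hours 35 minutes.

6 hours 35 minutes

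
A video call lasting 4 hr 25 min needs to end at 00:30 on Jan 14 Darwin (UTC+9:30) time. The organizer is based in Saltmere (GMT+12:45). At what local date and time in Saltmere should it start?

Target end time in UTC: 00:30 − 9:30 = 15:00 on Jan 13.
Subtract 4 hours and 25 minutes → start 10:35 UTC on Jan 13.
Saltmere is UTC+12:45: 10:35 + 12:45 = 23:20 on Jan 13.

23:20 on January 13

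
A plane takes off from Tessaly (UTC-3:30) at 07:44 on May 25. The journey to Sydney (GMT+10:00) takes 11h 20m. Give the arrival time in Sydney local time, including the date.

08:34 on May 26

Convert departure to UTC: 07:44 + 3:30 = 11:14 UTC on May 25.
Add 11 hours 20 minutes travel time → 22:34 UTC.
Sydney is UTC+10:00, so local arrival = 22:34 + 10:00 = 08:34 on May 26.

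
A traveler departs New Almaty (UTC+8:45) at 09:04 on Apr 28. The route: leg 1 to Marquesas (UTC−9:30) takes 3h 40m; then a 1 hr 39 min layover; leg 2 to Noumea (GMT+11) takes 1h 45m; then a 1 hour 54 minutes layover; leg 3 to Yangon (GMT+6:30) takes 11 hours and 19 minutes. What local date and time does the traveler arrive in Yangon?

Convert departure to UTC: 09:04 − 8:45 = 00:19 UTC on Apr 28.
Add 3 hours and 40 minutes leg 1 → 03:59 UTC.
Add 1 hour and 39 minutes layover in Marquesas → 05:38 UTC.
Add 1 hour and 45 minutes leg 2 → 07:23 UTC.
Add 1 hour 54 minutes layover in Noumea → 09:17 UTC.
Add 11 hours 19 minutes leg 3 → 20:36 UTC.
Yangon is UTC+6:30, so local arrival = 20:36 + 6:30 = 03:06 on Apr 29.

03:06 on April 29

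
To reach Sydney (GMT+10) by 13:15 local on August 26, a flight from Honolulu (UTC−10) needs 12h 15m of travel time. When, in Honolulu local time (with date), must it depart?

Target arrival in UTC: 13:15 − 10:00 = 03:15 on Aug 26.
Subtract 12 hours 15 minutes → departure 15:00 UTC on Aug 25.
Honolulu is UTC−10:00: 15:00 − 10:00 = 05:00 on Aug 25.

05:00 on August 25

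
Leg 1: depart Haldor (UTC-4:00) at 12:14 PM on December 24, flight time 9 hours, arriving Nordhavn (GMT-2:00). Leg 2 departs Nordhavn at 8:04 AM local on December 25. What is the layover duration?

Convert departure to UTC: 12:14 PM + 4:00 = 4:14 PM UTC on Dec 24.
Add 9 hours flight time → 1:14 AM UTC (Dec 25).
Nordhavn is UTC−2:00, so local arrival = 1:14 AM − 2:00 = 11:14 PM on Dec 24.
Layover = 8:04 AM − 11:14 PM (+1 day) = 8 hours 50 minutes.

8 hours 50 minutes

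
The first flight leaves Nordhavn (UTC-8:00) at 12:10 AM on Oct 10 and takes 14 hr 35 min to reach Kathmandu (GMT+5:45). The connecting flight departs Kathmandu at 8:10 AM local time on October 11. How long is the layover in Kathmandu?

Convert departure to UTC: 12:10 AM + 8:00 = 8:10 AM UTC on Oct 10.
Add 14 hours 35 minutes flight time → 10:45 PM UTC.
Kathmandu is UTC+5:45, so local arrival = 10:45 PM + 5:45 = 4:30 AM on Oct 11.
Layover = 8:10 AM − 4:30 AM = 3 hours 40 minutes.

3 hours 40 minutes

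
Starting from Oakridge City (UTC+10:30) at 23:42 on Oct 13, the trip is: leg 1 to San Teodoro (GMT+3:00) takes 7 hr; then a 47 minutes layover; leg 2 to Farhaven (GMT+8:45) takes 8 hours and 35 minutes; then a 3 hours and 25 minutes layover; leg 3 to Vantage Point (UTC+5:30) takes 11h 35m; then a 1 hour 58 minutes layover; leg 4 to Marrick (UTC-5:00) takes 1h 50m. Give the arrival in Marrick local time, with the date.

Convert departure to UTC: 23:42 − 10:30 = 13:12 UTC on Oct 13.
Add 7 hours leg 1 → 20:12 UTC.
Add 47 minutes layover in San Teodoro → 20:59 UTC.
Add 8 hours 35 minutes leg 2 → 05:34 UTC (Oct 14).
Add 3 hours and 25 minutes layover in Farhaven → 08:59 UTC.
Add 11 hours 35 minutes leg 3 → 20:34 UTC.
Add 1 hour and 58 minutes layover in Vantage Point → 22:32 UTC.
Add 1 hour 50 minutes leg 4 → 00:22 UTC (Oct 15).
Marrick is UTC−5:00, so local arrival = 00:22 − 5:00 = 19:22 on Oct 14.

19:22 on October 14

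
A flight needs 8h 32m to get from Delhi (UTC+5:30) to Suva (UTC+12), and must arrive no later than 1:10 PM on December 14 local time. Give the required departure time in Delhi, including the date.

Target arrival in UTC: 1:10 PM − 12:00 = 1:10 AM on Dec 14.
Subtract 8 hours and 32 minutes → departure 4:38 PM UTC on Dec 13.
Delhi is UTC+5:30: 4:38 PM + 5:30 = 10:08 PM on Dec 13.

10:08 PM on December 13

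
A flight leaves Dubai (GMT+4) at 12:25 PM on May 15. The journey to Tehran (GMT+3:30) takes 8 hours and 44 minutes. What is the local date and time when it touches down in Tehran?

Convert departure to UTC: 12:25 PM − 4:00 = 8:25 AM UTC on May 15.
Add 8 hours and 44 minutes travel time → 5:09 PM UTC.
Tehran is UTC+3:30, so local arrival = 5:09 PM + 3:30 = 8:39 PM on May 15.

8:39 PM on May 15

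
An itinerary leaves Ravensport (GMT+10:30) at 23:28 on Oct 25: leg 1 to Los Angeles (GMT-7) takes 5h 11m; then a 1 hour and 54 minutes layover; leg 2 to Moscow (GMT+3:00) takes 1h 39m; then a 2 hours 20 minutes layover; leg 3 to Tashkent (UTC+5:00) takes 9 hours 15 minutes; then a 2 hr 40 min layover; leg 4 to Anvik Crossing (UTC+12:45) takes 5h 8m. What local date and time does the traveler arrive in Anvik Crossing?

Convert departure to UTC: 23:28 − 10:30 = 12:58 UTC on Oct 25.
Add 5 hours 11 minutes leg 1 → 18:09 UTC.
Add 1 hour and 54 minutes layover in Los Angeles → 20:03 UTC.
Add 1 hour and 39 minutes leg 2 → 21:42 UTC.
Add 2 hours 20 minutes layover in Moscow → 00:02 UTC (Oct 26).
Add 9 hours and 15 minutes leg 3 → 09:17 UTC.
Add 2 hours 40 minutes layover in Tashkent → 11:57 UTC.
Add 5 hours and 8 minutes leg 4 → 17:05 UTC.
Anvik Crossing is UTC+12:45, so local arrival = 17:05 + 12:45 = 05:50 on Oct 27.

05:50 on October 27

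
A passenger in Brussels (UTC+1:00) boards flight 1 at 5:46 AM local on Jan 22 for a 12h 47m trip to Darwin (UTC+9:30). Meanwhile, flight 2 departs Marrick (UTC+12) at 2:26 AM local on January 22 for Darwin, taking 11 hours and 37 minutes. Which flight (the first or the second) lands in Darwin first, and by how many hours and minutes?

the second, by 15 hours 30 minutes

Flight 1 in UTC: 5:46 AM − 1:00 = 4:46 AM on Jan 22.
+12 hours 47 minutes → arrive 5:33 PM UTC on Jan 22.
Flight 2 in UTC: 2:26 AM − 12:00 = 2:26 PM on Jan 21.
+11 hours 37 minutes → arrive 2:03 AM UTC on Jan 22.
Flight 2 lands earlier by 15 hours 30 minutes.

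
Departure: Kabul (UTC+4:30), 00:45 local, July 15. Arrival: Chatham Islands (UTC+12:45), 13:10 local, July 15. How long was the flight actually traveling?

Departure in UTC: 00:45 − 4:30 = 20:15 on Jul 14.
Arrival in UTC: 13:10 − 12:45 = 00:25 on Jul 15.
Elapsed = 00:25 − 20:15 (+1 day) = 4 hours 10 minutes.

4 hours 10 minutes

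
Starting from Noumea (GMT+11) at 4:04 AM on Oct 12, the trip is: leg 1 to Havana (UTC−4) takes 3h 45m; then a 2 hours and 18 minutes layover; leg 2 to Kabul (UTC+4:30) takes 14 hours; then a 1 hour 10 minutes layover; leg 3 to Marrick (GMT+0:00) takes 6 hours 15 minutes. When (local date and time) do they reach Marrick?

8:32 PM on October 12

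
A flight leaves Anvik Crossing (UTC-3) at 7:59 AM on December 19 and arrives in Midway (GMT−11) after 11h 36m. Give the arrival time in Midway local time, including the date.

Convert departure to UTC: 7:59 AM + 3:00 = 10:59 AM UTC on Dec 19.
Add 11 hours 36 minutes travel time → 10:35 PM UTC.
Midway is UTC−11:00, so local arrival = 10:35 PM − 11:00 = 11:35 AM on Dec 19.

11:35 AM on Dec 19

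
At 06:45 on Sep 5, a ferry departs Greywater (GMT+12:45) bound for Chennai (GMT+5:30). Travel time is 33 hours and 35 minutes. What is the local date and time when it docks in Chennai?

Chennai is 7:15 behind Greywater.
After 33 hours and 35 minutes it is 16:20 (Sep 6) in Greywater.
Shift by the zone difference: 16:20 − 7:15 = 09:05 on Sep 6 in Chennai.

09:05 on September 6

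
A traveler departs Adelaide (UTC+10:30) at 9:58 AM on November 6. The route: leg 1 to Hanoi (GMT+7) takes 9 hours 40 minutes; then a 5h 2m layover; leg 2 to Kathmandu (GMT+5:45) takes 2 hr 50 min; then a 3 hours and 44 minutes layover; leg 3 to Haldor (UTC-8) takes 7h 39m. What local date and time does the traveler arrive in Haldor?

Convert departure to UTC: 9:58 AM − 10:30 = 11:28 PM UTC on Nov 5.
Add 9 hours 40 minutes leg 1 → 9:08 AM UTC (Nov 6).
Add 5 hours and 2 minutes layover in Hanoi → 2:10 PM UTC.
Add 2 hours 50 minutes leg 2 → 5:00 PM UTC.
Add 3 hours and 44 minutes layover in Kathmandu → 8:44 PM UTC.
Add 7 hours and 39 minutes leg 3 → 4:23 AM UTC (Nov 7).
Haldor is UTC−8:00, so local arrival = 4:23 AM − 8:00 = 8:23 PM on Nov 6.

8:23 PM on Nov 6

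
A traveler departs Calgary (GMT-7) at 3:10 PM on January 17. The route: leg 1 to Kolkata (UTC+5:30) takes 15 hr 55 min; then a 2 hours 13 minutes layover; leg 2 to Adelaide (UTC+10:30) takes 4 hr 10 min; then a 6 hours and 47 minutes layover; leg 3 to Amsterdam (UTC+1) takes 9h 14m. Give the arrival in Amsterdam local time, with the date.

Convert departure to UTC: 3:10 PM + 7:00 = 10:10 PM UTC on Jan 17.
Add 15 hours 55 minutes leg 1 → 2:05 PM UTC (Jan 18).
Add 2 hours 13 minutes layover in Kolkata → 4:18 PM UTC.
Add 4 hours 10 minutes leg 2 → 8:28 PM UTC.
Add 6 hours 47 minutes layover in Adelaide → 3:15 AM UTC (Jan 19).
Add 9 hours 14 minutes leg 3 → 12:29 PM UTC.
Amsterdam is UTC+1:00, so local arrival = 12:29 PM + 1:00 = 1:29 PM on Jan 19.

1:29 PM on Jan 19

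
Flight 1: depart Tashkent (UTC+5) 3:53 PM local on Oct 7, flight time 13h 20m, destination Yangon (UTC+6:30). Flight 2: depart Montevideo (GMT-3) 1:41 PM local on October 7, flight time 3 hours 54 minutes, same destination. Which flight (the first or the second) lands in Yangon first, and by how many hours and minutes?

Flight 1 in UTC: 3:53 PM − 5:00 = 10:53 AM on Oct 7.
+13 hours 20 minutes → arrive 12:13 AM UTC on Oct 8.
Flight 2 in UTC: 1:41 PM + 3:00 = 4:41 PM on Oct 7.
+3 hours and 54 minutes → arrive 8:35 PM UTC on Oct 7.
Flight 2 lands earlier by 3 hours 38 minutes.

the second, by 3 hours 38 minutes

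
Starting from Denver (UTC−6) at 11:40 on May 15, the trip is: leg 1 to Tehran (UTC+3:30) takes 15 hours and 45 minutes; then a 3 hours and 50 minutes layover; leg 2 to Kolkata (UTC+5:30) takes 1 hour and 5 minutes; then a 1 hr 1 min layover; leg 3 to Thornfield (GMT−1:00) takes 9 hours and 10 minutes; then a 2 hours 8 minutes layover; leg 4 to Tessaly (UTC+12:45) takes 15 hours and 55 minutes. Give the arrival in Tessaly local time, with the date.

Convert departure to UTC: 11:40 + 6:00 = 17:40 UTC on May 15.
Add 15 hours and 45 minutes leg 1 → 09:25 UTC (May 16).
Add 3 hours 50 minutes layover in Tehran → 13:15 UTC.
Add 1 hour 5 minutes leg 2 → 14:20 UTC.
Add 1 hour and 1 minute layover in Kolkata → 15:21 UTC.
Add 9 hours 10 minutes leg 3 → 00:31 UTC (May 17).
Add 2 hours 8 minutes layover in Thornfield → 02:39 UTC.
Add 15 hours 55 minutes leg 4 → 18:34 UTC.
Tessaly is UTC+12:45, so local arrival = 18:34 + 12:45 = 07:19 on May 18.

07:19 on May 18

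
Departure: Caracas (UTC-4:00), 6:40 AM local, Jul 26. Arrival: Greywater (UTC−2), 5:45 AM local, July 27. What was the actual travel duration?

21 hours 5 minutes

Departure in UTC: 6:40 AM + 4:00 = 10:40 AM on Jul 26.
Arrival in UTC: 5:45 AM + 2:00 = 7:45 AM on Jul 27.
Elapsed = 7:45 AM − 10:40 AM (+1 day) = 21 hours 5 minutes.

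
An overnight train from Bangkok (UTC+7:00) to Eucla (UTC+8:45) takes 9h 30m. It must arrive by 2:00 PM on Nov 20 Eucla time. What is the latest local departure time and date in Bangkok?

2:45 AM on Nov 20

Target arrival in UTC: 2:00 PM − 8:45 = 5:15 AM on Nov 20.
Subtract 9 hours 30 minutes → departure 7:45 PM UTC on Nov 19.
Bangkok is UTC+7:00: 7:45 PM + 7:00 = 2:45 AM on Nov 20.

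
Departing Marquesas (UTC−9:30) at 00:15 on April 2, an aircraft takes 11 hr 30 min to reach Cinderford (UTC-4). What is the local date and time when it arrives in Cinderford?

17:15 on April 2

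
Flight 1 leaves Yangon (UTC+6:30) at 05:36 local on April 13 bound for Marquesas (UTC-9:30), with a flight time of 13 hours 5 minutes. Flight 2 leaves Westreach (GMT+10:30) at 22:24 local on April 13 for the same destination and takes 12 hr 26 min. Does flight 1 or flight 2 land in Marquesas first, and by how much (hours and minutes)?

the first, by 12 hours 9 minutes

Flight 1 in UTC: 05:36 − 6:30 = 23:06 on Apr 12.
+13 hours 5 minutes → arrive 12:11 UTC on Apr 13.
Flight 2 in UTC: 22:24 − 10:30 = 11:54 on Apr 13.
+12 hours 26 minutes → arrive 00:20 UTC on Apr 14.
Flight 1 lands earlier by 12 hours 9 minutes.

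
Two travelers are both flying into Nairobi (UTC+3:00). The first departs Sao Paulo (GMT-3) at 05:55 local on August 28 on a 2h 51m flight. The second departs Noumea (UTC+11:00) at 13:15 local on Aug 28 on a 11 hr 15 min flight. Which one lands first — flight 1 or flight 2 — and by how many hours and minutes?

Flight 1 in UTC: 05:55 + 3:00 = 08:55 on Aug 28.
+2 hours and 51 minutes → arrive 11:46 UTC on Aug 28.
Flight 2 in UTC: 13:15 − 11:00 = 02:15 on Aug 28.
+11 hours 15 minutes → arrive 13:30 UTC on Aug 28.
Flight 1 lands earlier by 1 hour 44 minutes.

the first, by 1 hour 44 minutes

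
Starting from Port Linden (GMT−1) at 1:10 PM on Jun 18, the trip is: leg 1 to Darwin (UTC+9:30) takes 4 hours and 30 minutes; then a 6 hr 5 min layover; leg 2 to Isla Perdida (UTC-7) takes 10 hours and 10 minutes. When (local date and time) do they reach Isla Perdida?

Convert departure to UTC: 1:10 PM + 1:00 = 2:10 PM UTC on Jun 18.
Add 4 hours and 30 minutes leg 1 → 6:40 PM UTC.
Add 6 hours 5 minutes layover in Darwin → 12:45 AM UTC (Jun 19).
Add 10 hours 10 minutes leg 2 → 10:55 AM UTC.
Isla Perdida is UTC−7:00, so local arrival = 10:55 AM − 7:00 = 3:55 AM on Jun 19.

3:55 AM on June 19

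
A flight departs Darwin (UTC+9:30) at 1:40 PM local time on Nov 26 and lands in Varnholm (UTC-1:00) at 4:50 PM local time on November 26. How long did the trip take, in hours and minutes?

Departure in UTC: 1:40 PM − 9:30 = 4:10 AM on Nov 26.
Arrival in UTC: 4:50 PM + 1:00 = 5:50 PM on Nov 26.
Elapsed = 5:50 PM − 4:10 AM = 13 hours 40 minutes.

13 hours 40 minutes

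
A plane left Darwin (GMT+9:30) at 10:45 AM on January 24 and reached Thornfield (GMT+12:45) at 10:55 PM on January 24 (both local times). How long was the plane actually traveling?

Departure in UTC: 10:45 AM − 9:30 = 1:15 AM on Jan 24.
Arrival in UTC: 10:55 PM − 12:45 = 10:10 AM on Jan 24.
Elapsed = 10:10 AM − 1:15 AM = 8 hours 55 minutes.

8 hours 55 minutes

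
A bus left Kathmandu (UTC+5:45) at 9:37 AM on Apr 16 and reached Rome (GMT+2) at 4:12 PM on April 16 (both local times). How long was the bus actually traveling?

10 hours 20 minutes

Departure in UTC: 9:37 AM − 5:45 = 3:52 AM on Apr 16.
Arrival in UTC: 4:12 PM − 2:00 = 2:12 PM on Apr 16.
Elapsed = 2:12 PM − 3:52 AM = 10 hours 20 minutes.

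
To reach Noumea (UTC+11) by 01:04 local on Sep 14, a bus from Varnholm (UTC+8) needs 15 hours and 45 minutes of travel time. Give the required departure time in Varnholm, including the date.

Target arrival in UTC: 01:04 − 11:00 = 14:04 on Sep 13.
Subtract 15 hours and 45 minutes → departure 22:19 UTC on Sep 12.
Varnholm is UTC+8:00: 22:19 + 8:00 = 06:19 on Sep 13.

06:19 on September 13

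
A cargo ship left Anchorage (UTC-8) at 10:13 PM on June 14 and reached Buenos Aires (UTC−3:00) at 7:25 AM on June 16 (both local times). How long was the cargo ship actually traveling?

28 hours 12 minutes

Departure in UTC: 10:13 PM + 8:00 = 6:13 AM on Jun 15.
Arrival in UTC: 7:25 AM + 3:00 = 10:25 AM on Jun 16.
Elapsed = 10:25 AM − 6:13 AM (+1 day) = 28 hours 12 minutes.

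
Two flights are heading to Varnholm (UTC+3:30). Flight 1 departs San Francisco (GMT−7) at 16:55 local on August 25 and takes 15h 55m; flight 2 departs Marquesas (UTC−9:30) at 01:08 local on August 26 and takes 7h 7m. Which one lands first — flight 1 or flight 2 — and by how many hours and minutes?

the first, by 1 hour 55 minutes

Flight 1 in UTC: 16:55 + 7:00 = 23:55 on Aug 25.
+15 hours and 55 minutes → arrive 15:50 UTC on Aug 26.
Flight 2 in UTC: 01:08 + 9:30 = 10:38 on Aug 26.
+7 hours and 7 minutes → arrive 17:45 UTC on Aug 26.
Flight 1 lands earlier by 1 hour 55 minutes.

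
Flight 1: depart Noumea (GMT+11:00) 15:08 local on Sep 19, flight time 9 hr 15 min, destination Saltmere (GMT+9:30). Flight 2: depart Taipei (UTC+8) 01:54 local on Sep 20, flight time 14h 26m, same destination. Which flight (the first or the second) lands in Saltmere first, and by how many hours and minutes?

Flight 1 in UTC: 15:08 − 11:00 = 04:08 on Sep 19.
+9 hours 15 minutes → arrive 13:23 UTC on Sep 19.
Flight 2 in UTC: 01:54 − 8:00 = 17:54 on Sep 19.
+14 hours and 26 minutes → arrive 08:20 UTC on Sep 20.
Flight 1 lands earlier by 18 hours 57 minutes.

the first, by 18 hours 57 minutes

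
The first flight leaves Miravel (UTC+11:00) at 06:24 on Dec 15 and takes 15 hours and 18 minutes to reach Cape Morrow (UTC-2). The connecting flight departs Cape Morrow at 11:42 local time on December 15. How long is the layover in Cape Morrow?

3 hours

Convert departure to UTC: 06:24 − 11:00 = 19:24 UTC on Dec 14.
Add 15 hours and 18 minutes flight time → 10:42 UTC (Dec 15).
Cape Morrow is UTC−2:00, so local arrival = 10:42 − 2:00 = 08:42 on Dec 15.
Layover = 11:42 − 08:42 = 3 hours.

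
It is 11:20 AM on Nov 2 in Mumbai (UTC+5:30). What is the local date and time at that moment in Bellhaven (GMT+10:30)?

In UTC: 11:20 AM − 5:30 = 5:50 AM on Nov 2.
Bellhaven is UTC+10:30: 5:50 AM + 10:30 = 4:20 PM on Nov 2.

4:20 PM on Nov 2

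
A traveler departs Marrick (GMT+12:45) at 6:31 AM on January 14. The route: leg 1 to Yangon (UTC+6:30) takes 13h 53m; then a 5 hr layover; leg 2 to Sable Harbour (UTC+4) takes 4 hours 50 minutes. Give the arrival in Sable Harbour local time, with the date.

9:29 PM on January 14

Convert departure to UTC: 6:31 AM − 12:45 = 5:46 PM UTC on Jan 13.
Add 13 hours and 53 minutes leg 1 → 7:39 AM UTC (Jan 14).
Add 5 hours layover in Yangon → 12:39 PM UTC.
Add 4 hours and 50 minutes leg 2 → 5:29 PM UTC.
Sable Harbour is UTC+4:00, so local arrival = 5:29 PM + 4:00 = 9:29 PM on Jan 14.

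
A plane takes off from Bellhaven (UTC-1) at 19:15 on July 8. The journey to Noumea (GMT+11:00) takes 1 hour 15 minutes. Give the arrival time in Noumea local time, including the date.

08:30 on July 9

Convert departure to UTC: 19:15 + 1:00 = 20:15 UTC on Jul 8.
Add 1 hour 15 minutes travel time → 21:30 UTC.
Noumea is UTC+11:00, so local arrival = 21:30 + 11:00 = 08:30 on Jul 9.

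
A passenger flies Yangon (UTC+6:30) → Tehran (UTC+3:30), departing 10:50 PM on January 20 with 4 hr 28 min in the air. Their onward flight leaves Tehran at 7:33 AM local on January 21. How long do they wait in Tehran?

7 hours 15 minutes

Convert departure to UTC: 10:50 PM − 6:30 = 4:20 PM UTC on Jan 20.
Add 4 hours 28 minutes flight time → 8:48 PM UTC.
Tehran is UTC+3:30, so local arrival = 8:48 PM + 3:30 = 12:18 AM on Jan 21.
Layover = 7:33 AM − 12:18 AM = 7 hours 15 minutes.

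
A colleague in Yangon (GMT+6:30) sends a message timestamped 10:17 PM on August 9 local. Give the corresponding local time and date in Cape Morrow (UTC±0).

3:47 PM on Aug 9

In UTC: 10:17 PM − 6:30 = 3:47 PM on Aug 9.
Cape Morrow is UTC+0, so it is 3:47 PM on Aug 9.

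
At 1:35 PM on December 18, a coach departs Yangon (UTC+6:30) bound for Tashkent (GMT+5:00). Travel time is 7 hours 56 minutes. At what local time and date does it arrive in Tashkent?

8:01 PM on December 18

Tashkent is 1:30 behind Yangon.
After 7 hours and 56 minutes it is 9:31 PM in Yangon.
Shift by the zone difference: 9:31 PM − 1:30 = 8:01 PM on Dec 18 in Tashkent.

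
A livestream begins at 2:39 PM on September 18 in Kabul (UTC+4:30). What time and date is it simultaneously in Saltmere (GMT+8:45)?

In UTC: 2:39 PM − 4:30 = 10:09 AM on Sep 18.
Saltmere is UTC+8:45: 10:09 AM + 8:45 = 6:54 PM on Sep 18.

6:54 PM on Sep 18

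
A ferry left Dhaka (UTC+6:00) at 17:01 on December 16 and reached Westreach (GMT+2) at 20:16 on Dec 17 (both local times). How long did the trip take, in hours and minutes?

31 hours 15 minutes

Departure in UTC: 17:01 − 6:00 = 11:01 on Dec 16.
Arrival in UTC: 20:16 − 2:00 = 18:16 on Dec 17.
Elapsed = 18:16 − 11:01 (+1 day) = 31 hours 15 minutes.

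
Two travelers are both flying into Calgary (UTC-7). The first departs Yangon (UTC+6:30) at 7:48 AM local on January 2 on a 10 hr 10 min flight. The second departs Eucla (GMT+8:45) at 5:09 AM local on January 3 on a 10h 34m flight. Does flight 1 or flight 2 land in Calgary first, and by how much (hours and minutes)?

the first, by 19 hours 30 minutes

Flight 1 in UTC: 7:48 AM − 6:30 = 1:18 AM on Jan 2.
+10 hours 10 minutes → arrive 11:28 AM UTC on Jan 2.
Flight 2 in UTC: 5:09 AM − 8:45 = 8:24 PM on Jan 2.
+10 hours and 34 minutes → arrive 6:58 AM UTC on Jan 3.
Flight 1 lands earlier by 19 hours 30 minutes.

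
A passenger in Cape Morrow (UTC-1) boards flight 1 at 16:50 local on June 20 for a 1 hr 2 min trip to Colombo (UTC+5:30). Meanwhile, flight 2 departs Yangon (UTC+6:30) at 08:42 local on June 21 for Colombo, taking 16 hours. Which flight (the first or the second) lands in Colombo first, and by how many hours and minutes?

Flight 1 in UTC: 16:50 + 1:00 = 17:50 on Jun 20.
+1 hour and 2 minutes → arrive 18:52 UTC on Jun 20.
Flight 2 in UTC: 08:42 − 6:30 = 02:12 on Jun 21.
+16 hours → arrive 18:12 UTC on Jun 21.
Flight 1 lands earlier by 23 hours 20 minutes.

the first, by 23 hours 20 minutes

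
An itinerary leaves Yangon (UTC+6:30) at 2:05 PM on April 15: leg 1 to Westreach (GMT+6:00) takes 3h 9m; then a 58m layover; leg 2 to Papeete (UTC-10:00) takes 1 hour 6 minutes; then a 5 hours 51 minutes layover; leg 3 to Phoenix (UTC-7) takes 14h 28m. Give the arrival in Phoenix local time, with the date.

2:07 AM on Apr 16

Convert departure to UTC: 2:05 PM − 6:30 = 7:35 AM UTC on Apr 15.
Add 3 hours 9 minutes leg 1 → 10:44 AM UTC.
Add 58 minutes layover in Westreach → 11:42 AM UTC.
Add 1 hour and 6 minutes leg 2 → 12:48 PM UTC.
Add 5 hours and 51 minutes layover in Papeete → 6:39 PM UTC.
Add 14 hours and 28 minutes leg 3 → 9:07 AM UTC (Apr 16).
Phoenix is UTC−7:00, so local arrival = 9:07 AM − 7:00 = 2:07 AM on Apr 16.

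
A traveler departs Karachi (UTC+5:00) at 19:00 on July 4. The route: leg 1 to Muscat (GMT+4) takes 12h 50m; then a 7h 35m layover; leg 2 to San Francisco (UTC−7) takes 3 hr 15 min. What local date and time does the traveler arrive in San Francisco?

06:40 on July 5

Convert departure to UTC: 19:00 − 5:00 = 14:00 UTC on Jul 4.
Add 12 hours 50 minutes leg 1 → 02:50 UTC (Jul 5).
Add 7 hours and 35 minutes layover in Muscat → 10:25 UTC.
Add 3 hours and 15 minutes leg 2 → 13:40 UTC.
San Francisco is UTC−7:00, so local arrival = 13:40 − 7:00 = 06:40 on Jul 5.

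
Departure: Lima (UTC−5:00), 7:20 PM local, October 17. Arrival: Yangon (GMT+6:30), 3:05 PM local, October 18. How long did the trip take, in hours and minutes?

Departure in UTC: 7:20 PM + 5:00 = 12:20 AM on Oct 18.
Arrival in UTC: 3:05 PM − 6:30 = 8:35 AM on Oct 18.
Elapsed = 8:35 AM − 12:20 AM = 8 hours 15 minutes.

8 hours 15 minutes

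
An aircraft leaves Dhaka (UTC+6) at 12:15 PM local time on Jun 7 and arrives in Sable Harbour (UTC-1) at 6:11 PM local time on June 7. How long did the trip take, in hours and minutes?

12 hours 56 minutes

Departure in UTC: 12:15 PM − 6:00 = 6:15 AM on Jun 7.
Arrival in UTC: 6:11 PM + 1:00 = 7:11 PM on Jun 7.
Elapsed = 7:11 PM − 6:15 AM = 12 hours 56 minutes.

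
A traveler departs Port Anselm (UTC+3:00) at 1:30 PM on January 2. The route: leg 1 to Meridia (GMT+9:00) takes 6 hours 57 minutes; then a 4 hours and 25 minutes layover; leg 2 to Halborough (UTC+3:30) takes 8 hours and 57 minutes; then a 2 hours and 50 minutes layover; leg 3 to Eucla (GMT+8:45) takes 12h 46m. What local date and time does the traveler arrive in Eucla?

Convert departure to UTC: 1:30 PM − 3:00 = 10:30 AM UTC on Jan 2.
Add 6 hours and 57 minutes leg 1 → 5:27 PM UTC.
Add 4 hours 25 minutes layover in Meridia → 9:52 PM UTC.
Add 8 hours and 57 minutes leg 2 → 6:49 AM UTC (Jan 3).
Add 2 hours and 50 minutes layover in Halborough → 9:39 AM UTC.
Add 12 hours 46 minutes leg 3 → 10:25 PM UTC.
Eucla is UTC+8:45, so local arrival = 10:25 PM + 8:45 = 7:10 AM on Jan 4.

7:10 AM on Jan 4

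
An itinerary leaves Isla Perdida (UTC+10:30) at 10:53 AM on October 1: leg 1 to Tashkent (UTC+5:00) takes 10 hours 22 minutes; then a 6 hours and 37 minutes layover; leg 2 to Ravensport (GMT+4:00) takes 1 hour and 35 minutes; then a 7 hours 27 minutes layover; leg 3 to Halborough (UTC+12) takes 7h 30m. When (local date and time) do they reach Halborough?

Convert departure to UTC: 10:53 AM − 10:30 = 12:23 AM UTC on Oct 1.
Add 10 hours 22 minutes leg 1 → 10:45 AM UTC.
Add 6 hours 37 minutes layover in Tashkent → 5:22 PM UTC.
Add 1 hour 35 minutes leg 2 → 6:57 PM UTC.
Add 7 hours and 27 minutes layover in Ravensport → 2:24 AM UTC (Oct 2).
Add 7 hours and 30 minutes leg 3 → 9:54 AM UTC.
Halborough is UTC+12:00, so local arrival = 9:54 AM + 12:00 = 9:54 PM on Oct 2.

9:54 PM on Oct 2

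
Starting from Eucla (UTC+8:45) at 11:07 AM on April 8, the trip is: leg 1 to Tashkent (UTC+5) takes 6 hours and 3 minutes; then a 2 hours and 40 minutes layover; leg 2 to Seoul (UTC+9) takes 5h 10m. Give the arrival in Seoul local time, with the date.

1:15 AM on April 9

Convert departure to UTC: 11:07 AM − 8:45 = 2:22 AM UTC on Apr 8.
Add 6 hours and 3 minutes leg 1 → 8:25 AM UTC.
Add 2 hours and 40 minutes layover in Tashkent → 11:05 AM UTC.
Add 5 hours 10 minutes leg 2 → 4:15 PM UTC.
Seoul is UTC+9:00, so local arrival = 4:15 PM + 9:00 = 1:15 AM on Apr 9.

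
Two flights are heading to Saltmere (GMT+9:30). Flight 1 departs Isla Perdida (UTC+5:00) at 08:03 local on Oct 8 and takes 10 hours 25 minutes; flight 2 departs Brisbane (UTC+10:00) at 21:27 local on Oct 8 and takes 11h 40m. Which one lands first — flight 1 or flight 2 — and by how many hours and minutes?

Flight 1 in UTC: 08:03 − 5:00 = 03:03 on Oct 8.
+10 hours 25 minutes → arrive 13:28 UTC on Oct 8.
Flight 2 in UTC: 21:27 − 10:00 = 11:27 on Oct 8.
+11 hours 40 minutes → arrive 23:07 UTC on Oct 8.
Flight 1 lands earlier by 9 hours 39 minutes.

the first, by 9 hours 39 minutes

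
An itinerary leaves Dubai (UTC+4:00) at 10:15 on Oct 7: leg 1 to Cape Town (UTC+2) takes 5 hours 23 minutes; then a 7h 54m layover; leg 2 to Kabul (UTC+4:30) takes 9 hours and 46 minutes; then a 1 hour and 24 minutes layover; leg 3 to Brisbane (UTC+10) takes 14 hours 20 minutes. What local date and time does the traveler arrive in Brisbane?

Convert departure to UTC: 10:15 − 4:00 = 06:15 UTC on Oct 7.
Add 5 hours 23 minutes leg 1 → 11:38 UTC.
Add 7 hours and 54 minutes layover in Cape Town → 19:32 UTC.
Add 9 hours 46 minutes leg 2 → 05:18 UTC (Oct 8).
Add 1 hour 24 minutes layover in Kabul → 06:42 UTC.
Add 14 hours and 20 minutes leg 3 → 21:02 UTC.
Brisbane is UTC+10:00, so local arrival = 21:02 + 10:00 = 07:02 on Oct 9.

07:02 on October 9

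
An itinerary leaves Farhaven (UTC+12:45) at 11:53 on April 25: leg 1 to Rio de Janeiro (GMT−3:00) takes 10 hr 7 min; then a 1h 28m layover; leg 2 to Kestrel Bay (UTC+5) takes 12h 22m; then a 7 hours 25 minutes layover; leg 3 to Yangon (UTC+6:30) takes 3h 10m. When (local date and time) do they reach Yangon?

Convert departure to UTC: 11:53 − 12:45 = 23:08 UTC on Apr 24.
Add 10 hours and 7 minutes leg 1 → 09:15 UTC (Apr 25).
Add 1 hour 28 minutes layover in Rio de Janeiro → 10:43 UTC.
Add 12 hours and 22 minutes leg 2 → 23:05 UTC.
Add 7 hours 25 minutes layover in Kestrel Bay → 06:30 UTC (Apr 26).
Add 3 hours 10 minutes leg 3 → 09:40 UTC.
Yangon is UTC+6:30, so local arrival = 09:40 + 6:30 = 16:10 on Apr 26.

16:10 on Apr 26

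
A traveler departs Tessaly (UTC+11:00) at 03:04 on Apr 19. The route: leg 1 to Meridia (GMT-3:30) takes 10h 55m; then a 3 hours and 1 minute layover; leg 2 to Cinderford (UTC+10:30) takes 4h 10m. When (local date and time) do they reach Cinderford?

20:40 on Apr 19

Convert departure to UTC: 03:04 − 11:00 = 16:04 UTC on Apr 18.
Add 10 hours 55 minutes leg 1 → 02:59 UTC (Apr 19).
Add 3 hours and 1 minute layover in Meridia → 06:00 UTC.
Add 4 hours and 10 minutes leg 2 → 10:10 UTC.
Cinderford is UTC+10:30, so local arrival = 10:10 + 10:30 = 20:40 on Apr 19.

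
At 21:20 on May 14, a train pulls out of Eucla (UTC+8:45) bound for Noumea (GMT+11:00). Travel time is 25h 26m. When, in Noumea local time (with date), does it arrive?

01:01 on May 16

Convert departure to UTC: 21:20 − 8:45 = 12:35 UTC on May 14.
Add 25 hours 26 minutes travel time → 14:01 UTC (May 15).
Noumea is UTC+11:00, so local arrival = 14:01 + 11:00 = 01:01 on May 16.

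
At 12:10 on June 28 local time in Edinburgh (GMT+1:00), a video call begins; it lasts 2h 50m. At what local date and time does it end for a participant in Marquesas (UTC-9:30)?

04:30 on June 28

Marquesas is 10:30 behind Edinburgh.
After 2 hours and 50 minutes it is 15:00 in Edinburgh.
Shift by the zone difference: 15:00 − 10:30 = 04:30 on Jun 28 in Marquesas.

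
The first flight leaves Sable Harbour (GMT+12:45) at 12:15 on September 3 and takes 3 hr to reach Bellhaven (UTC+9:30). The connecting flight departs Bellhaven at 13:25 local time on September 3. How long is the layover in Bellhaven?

Convert departure to UTC: 12:15 − 12:45 = 23:30 UTC on Sep 2.
Add 3 hours flight time → 02:30 UTC (Sep 3).
Bellhaven is UTC+9:30, so local arrival = 02:30 + 9:30 = 12:00 on Sep 3.
Layover = 13:25 − 12:00 = 1 hour 25 minutes.

1 hour 25 minutes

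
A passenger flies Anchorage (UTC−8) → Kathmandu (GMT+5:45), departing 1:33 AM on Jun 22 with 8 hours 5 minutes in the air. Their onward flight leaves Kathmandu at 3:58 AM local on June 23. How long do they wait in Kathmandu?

Convert departure to UTC: 1:33 AM + 8:00 = 9:33 AM UTC on Jun 22.
Add 8 hours 5 minutes flight time → 5:38 PM UTC.
Kathmandu is UTC+5:45, so local arrival = 5:38 PM + 5:45 = 11:23 PM on Jun 22.
Layover = 3:58 AM − 11:23 PM (+1 day) = 4 hours 35 minutes.

4 hours 35 minutes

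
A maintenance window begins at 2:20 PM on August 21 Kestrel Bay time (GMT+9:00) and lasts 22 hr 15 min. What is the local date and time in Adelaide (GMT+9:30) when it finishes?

Convert start to UTC: 2:20 PM − 9:00 = 5:20 AM UTC on Aug 21.
Add 22 hours 15 minutes duration → 3:35 AM UTC (Aug 22).
Adelaide is UTC+9:30, so local end time = 3:35 AM + 9:30 = 1:05 PM on Aug 22.

1:05 PM on Aug 22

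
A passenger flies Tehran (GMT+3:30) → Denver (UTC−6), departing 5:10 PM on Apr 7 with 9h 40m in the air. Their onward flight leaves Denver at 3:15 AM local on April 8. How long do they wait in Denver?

9 hours 55 minutes

Convert departure to UTC: 5:10 PM − 3:30 = 1:40 PM UTC on Apr 7.
Add 9 hours 40 minutes flight time → 11:20 PM UTC.
Denver is UTC−6:00, so local arrival = 11:20 PM − 6:00 = 5:20 PM on Apr 7.
Layover = 3:15 AM − 5:20 PM (+1 day) = 9 hours 55 minutes.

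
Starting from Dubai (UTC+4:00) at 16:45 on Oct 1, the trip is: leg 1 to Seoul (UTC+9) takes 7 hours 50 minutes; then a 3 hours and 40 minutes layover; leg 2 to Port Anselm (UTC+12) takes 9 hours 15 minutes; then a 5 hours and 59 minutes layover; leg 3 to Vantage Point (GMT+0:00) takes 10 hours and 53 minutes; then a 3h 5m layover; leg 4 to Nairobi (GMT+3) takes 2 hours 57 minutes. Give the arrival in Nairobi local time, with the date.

11:24 on October 3

Convert departure to UTC: 16:45 − 4:00 = 12:45 UTC on Oct 1.
Add 7 hours 50 minutes leg 1 → 20:35 UTC.
Add 3 hours 40 minutes layover in Seoul → 00:15 UTC (Oct 2).
Add 9 hours 15 minutes leg 2 → 09:30 UTC.
Add 5 hours 59 minutes layover in Port Anselm → 15:29 UTC.
Add 10 hours 53 minutes leg 3 → 02:22 UTC (Oct 3).
Add 3 hours 5 minutes layover in Vantage Point → 05:27 UTC.
Add 2 hours 57 minutes leg 4 → 08:24 UTC.
Nairobi is UTC+3:00, so local arrival = 08:24 + 3:00 = 11:24 on Oct 3.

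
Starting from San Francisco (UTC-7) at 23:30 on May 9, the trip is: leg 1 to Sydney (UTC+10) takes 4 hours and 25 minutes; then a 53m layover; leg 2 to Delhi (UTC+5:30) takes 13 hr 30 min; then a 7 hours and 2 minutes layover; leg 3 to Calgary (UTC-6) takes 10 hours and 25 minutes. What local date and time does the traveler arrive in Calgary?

Convert departure to UTC: 23:30 + 7:00 = 06:30 UTC on May 10.
Add 4 hours 25 minutes leg 1 → 10:55 UTC.
Add 53 minutes layover in Sydney → 11:48 UTC.
Add 13 hours 30 minutes leg 2 → 01:18 UTC (May 11).
Add 7 hours and 2 minutes layover in Delhi → 08:20 UTC.
Add 10 hours 25 minutes leg 3 → 18:45 UTC.
Calgary is UTC−6:00, so local arrival = 18:45 − 6:00 = 12:45 on May 11.

12:45 on May 11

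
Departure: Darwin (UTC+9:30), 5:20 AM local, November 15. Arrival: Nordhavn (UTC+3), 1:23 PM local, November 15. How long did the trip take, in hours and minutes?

Departure in UTC: 5:20 AM − 9:30 = 7:50 PM on Nov 14.
Arrival in UTC: 1:23 PM − 3:00 = 10:23 AM on Nov 15.
Elapsed = 10:23 AM − 7:50 PM (+1 day) = 14 hours 33 minutes.

14 hours 33 minutes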